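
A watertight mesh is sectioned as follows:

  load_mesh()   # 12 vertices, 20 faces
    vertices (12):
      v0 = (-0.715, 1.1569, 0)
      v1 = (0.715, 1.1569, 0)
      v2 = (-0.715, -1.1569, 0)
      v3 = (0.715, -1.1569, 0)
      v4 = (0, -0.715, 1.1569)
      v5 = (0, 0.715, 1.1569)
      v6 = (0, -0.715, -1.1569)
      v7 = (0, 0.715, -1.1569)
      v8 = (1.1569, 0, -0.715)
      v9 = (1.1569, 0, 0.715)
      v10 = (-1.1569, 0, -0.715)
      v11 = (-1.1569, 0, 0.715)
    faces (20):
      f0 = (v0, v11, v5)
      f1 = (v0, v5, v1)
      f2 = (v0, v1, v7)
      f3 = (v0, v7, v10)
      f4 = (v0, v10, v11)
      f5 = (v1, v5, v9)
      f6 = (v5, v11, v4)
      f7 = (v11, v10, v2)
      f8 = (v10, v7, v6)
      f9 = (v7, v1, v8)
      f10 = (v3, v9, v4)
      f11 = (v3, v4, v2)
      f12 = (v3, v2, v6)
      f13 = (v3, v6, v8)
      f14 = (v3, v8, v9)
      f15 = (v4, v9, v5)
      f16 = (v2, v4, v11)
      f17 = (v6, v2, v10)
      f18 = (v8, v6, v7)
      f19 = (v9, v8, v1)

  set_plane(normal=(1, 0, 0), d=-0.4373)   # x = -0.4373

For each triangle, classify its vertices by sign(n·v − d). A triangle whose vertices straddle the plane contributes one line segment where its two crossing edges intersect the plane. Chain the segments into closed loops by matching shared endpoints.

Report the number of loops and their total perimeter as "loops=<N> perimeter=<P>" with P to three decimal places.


Straddling triangles (10 of 20):
  (v0,v11,v5) [--+] → (-0.4373, 0.444735, 0.989865)–(-0.4373, 0.98527, 0.44933)  len=0.7644
  (v0,v5,v1) [-++] → (-0.4373, 0.98527, 0.44933)–(-0.4373, 1.1569, 0)  len=0.4810
  (v0,v1,v7) [-++] → (-0.4373, 1.1569, 0)–(-0.4373, 0.98527, -0.44933)  len=0.4810
  (v0,v7,v10) [-+-] → (-0.4373, 0.98527, -0.44933)–(-0.4373, 0.444735, -0.989865)  len=0.7644
  (v5,v11,v4) [+-+] → (-0.4373, 0.444735, 0.989865)–(-0.4373, -0.444735, 0.989865)  len=0.8895
  (v10,v7,v6) [-++] → (-0.4373, 0.444735, -0.989865)–(-0.4373, -0.444735, -0.989865)  len=0.8895
  (v3,v4,v2) [++-] → (-0.4373, -0.98527, 0.44933)–(-0.4373, -1.1569, 0)  len=0.4810
  (v3,v2,v6) [+-+] → (-0.4373, -1.1569, 0)–(-0.4373, -0.98527, -0.44933)  len=0.4810
  (v2,v4,v11) [-+-] → (-0.4373, -0.98527, 0.44933)–(-0.4373, -0.444735, 0.989865)  len=0.7644
  (v6,v2,v10) [+--] → (-0.4373, -0.98527, -0.44933)–(-0.4373, -0.444735, -0.989865)  len=0.7644

Chained into 1 loop(s):
  loop 1: 10 segments, perimeter = 6.7606
Total perimeter = 6.761

loops=1 perimeter=6.761


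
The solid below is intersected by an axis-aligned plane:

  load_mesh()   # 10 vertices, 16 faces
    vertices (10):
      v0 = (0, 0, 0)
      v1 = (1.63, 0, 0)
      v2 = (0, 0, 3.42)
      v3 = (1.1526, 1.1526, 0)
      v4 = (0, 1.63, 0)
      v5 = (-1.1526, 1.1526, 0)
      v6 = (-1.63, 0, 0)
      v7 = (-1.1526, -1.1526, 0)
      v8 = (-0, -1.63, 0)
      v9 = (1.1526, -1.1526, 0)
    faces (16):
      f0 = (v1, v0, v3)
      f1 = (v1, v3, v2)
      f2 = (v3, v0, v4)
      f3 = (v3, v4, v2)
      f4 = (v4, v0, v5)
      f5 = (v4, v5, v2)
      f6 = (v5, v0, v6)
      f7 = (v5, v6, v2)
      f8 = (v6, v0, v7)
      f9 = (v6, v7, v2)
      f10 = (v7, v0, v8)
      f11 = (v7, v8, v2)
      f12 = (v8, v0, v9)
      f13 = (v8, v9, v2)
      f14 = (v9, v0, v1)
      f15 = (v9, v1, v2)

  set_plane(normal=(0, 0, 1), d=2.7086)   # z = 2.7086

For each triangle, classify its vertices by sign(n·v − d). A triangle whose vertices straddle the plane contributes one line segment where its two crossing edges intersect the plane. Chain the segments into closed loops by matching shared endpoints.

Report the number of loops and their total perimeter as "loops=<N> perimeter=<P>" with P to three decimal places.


loops=1 perimeter=2.076

Straddling triangles (8 of 16):
  (v1,v3,v2) [--+] → (0.239754, 0.239754, 2.7086)–(0.339059, 0, 2.7086)  len=0.2595
  (v3,v4,v2) [--+] → (0, 0.339059, 2.7086)–(0.239754, 0.239754, 2.7086)  len=0.2595
  (v4,v5,v2) [--+] → (-0.239754, 0.239754, 2.7086)–(0, 0.339059, 2.7086)  len=0.2595
  (v5,v6,v2) [--+] → (-0.339059, 0, 2.7086)–(-0.239754, 0.239754, 2.7086)  len=0.2595
  (v6,v7,v2) [--+] → (-0.239754, -0.239754, 2.7086)–(-0.339059, 0, 2.7086)  len=0.2595
  (v7,v8,v2) [--+] → (0, -0.339059, 2.7086)–(-0.239754, -0.239754, 2.7086)  len=0.2595
  (v8,v9,v2) [--+] → (0.239754, -0.239754, 2.7086)–(0, -0.339059, 2.7086)  len=0.2595
  (v9,v1,v2) [--+] → (0.339059, 0, 2.7086)–(0.239754, -0.239754, 2.7086)  len=0.2595

Chained into 1 loop(s):
  loop 1: 8 segments, perimeter = 2.0761
Total perimeter = 2.076


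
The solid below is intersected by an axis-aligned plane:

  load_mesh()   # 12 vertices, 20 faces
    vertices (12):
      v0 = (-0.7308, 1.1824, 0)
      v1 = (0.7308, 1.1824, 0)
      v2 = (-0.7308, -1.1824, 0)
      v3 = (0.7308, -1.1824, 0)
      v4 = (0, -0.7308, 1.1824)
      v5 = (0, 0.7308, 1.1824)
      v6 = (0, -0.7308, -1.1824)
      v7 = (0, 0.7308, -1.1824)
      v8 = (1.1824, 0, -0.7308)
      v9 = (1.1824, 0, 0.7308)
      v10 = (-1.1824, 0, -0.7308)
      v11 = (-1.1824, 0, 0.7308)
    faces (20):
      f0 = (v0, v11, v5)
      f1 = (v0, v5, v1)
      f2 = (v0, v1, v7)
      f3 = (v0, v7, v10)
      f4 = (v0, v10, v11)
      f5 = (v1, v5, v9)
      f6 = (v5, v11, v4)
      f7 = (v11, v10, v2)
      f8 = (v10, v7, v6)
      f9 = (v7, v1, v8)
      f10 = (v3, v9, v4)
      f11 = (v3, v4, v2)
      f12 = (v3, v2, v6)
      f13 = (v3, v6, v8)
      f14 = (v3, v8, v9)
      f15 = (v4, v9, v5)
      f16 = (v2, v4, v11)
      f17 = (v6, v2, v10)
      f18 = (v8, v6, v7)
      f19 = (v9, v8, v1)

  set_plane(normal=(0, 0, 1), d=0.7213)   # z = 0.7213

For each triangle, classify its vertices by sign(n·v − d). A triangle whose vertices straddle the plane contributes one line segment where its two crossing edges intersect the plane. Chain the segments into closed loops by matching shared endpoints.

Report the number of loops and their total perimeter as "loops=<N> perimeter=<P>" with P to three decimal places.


Straddling triangles (10 of 20):
  (v0,v11,v5) [-++] → (-1.17653, 0.0153706, 0.7213)–(-0.28499, 0.90691, 0.7213)  len=1.2608
  (v0,v5,v1) [-+-] → (-0.28499, 0.90691, 0.7213)–(0.28499, 0.90691, 0.7213)  len=0.5700
  (v0,v10,v11) [--+] → (-1.1824, 0, 0.7213)–(-1.17653, 0.0153706, 0.7213)  len=0.0165
  (v1,v5,v9) [-++] → (0.28499, 0.90691, 0.7213)–(1.17653, 0.0153706, 0.7213)  len=1.2608
  (v11,v10,v2) [+--] → (-1.1824, 0, 0.7213)–(-1.17653, -0.0153706, 0.7213)  len=0.0165
  (v3,v9,v4) [-++] → (1.17653, -0.0153706, 0.7213)–(0.28499, -0.90691, 0.7213)  len=1.2608
  (v3,v4,v2) [-+-] → (0.28499, -0.90691, 0.7213)–(-0.28499, -0.90691, 0.7213)  len=0.5700
  (v3,v8,v9) [--+] → (1.1824, 0, 0.7213)–(1.17653, -0.0153706, 0.7213)  len=0.0165
  (v2,v4,v11) [-++] → (-0.28499, -0.90691, 0.7213)–(-1.17653, -0.0153706, 0.7213)  len=1.2608
  (v9,v8,v1) [+--] → (1.1824, 0, 0.7213)–(1.17653, 0.0153706, 0.7213)  len=0.0165

Chained into 1 loop(s):
  loop 1: 10 segments, perimeter = 6.2491
Total perimeter = 6.249

loops=1 perimeter=6.249


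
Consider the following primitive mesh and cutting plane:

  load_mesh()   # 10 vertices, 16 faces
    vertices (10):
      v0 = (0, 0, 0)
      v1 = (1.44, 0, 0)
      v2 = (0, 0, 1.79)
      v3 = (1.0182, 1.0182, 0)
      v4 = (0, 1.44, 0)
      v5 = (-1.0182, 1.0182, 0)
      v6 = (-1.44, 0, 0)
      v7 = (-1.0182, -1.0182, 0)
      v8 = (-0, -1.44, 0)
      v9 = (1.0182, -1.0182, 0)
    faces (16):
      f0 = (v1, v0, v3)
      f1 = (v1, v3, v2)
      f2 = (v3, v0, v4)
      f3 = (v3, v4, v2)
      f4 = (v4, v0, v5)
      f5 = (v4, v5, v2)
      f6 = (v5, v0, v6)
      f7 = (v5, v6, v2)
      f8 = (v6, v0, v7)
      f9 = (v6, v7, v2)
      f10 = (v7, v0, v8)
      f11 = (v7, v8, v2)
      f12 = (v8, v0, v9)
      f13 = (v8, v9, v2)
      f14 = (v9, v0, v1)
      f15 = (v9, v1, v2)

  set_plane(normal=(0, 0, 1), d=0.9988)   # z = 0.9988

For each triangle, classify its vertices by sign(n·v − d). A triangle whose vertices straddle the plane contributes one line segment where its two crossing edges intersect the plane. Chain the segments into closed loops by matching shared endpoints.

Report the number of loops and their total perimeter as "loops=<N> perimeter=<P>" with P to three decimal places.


Straddling triangles (8 of 16):
  (v1,v3,v2) [--+] → (0.450056, 0.450056, 0.9988)–(0.636496, 0, 0.9988)  len=0.4871
  (v3,v4,v2) [--+] → (0, 0.636496, 0.9988)–(0.450056, 0.450056, 0.9988)  len=0.4871
  (v4,v5,v2) [--+] → (-0.450056, 0.450056, 0.9988)–(0, 0.636496, 0.9988)  len=0.4871
  (v5,v6,v2) [--+] → (-0.636496, 0, 0.9988)–(-0.450056, 0.450056, 0.9988)  len=0.4871
  (v6,v7,v2) [--+] → (-0.450056, -0.450056, 0.9988)–(-0.636496, 0, 0.9988)  len=0.4871
  (v7,v8,v2) [--+] → (0, -0.636496, 0.9988)–(-0.450056, -0.450056, 0.9988)  len=0.4871
  (v8,v9,v2) [--+] → (0.450056, -0.450056, 0.9988)–(0, -0.636496, 0.9988)  len=0.4871
  (v9,v1,v2) [--+] → (0.636496, 0, 0.9988)–(0.450056, -0.450056, 0.9988)  len=0.4871

Chained into 1 loop(s):
  loop 1: 8 segments, perimeter = 3.8972
Total perimeter = 3.897

loops=1 perimeter=3.897


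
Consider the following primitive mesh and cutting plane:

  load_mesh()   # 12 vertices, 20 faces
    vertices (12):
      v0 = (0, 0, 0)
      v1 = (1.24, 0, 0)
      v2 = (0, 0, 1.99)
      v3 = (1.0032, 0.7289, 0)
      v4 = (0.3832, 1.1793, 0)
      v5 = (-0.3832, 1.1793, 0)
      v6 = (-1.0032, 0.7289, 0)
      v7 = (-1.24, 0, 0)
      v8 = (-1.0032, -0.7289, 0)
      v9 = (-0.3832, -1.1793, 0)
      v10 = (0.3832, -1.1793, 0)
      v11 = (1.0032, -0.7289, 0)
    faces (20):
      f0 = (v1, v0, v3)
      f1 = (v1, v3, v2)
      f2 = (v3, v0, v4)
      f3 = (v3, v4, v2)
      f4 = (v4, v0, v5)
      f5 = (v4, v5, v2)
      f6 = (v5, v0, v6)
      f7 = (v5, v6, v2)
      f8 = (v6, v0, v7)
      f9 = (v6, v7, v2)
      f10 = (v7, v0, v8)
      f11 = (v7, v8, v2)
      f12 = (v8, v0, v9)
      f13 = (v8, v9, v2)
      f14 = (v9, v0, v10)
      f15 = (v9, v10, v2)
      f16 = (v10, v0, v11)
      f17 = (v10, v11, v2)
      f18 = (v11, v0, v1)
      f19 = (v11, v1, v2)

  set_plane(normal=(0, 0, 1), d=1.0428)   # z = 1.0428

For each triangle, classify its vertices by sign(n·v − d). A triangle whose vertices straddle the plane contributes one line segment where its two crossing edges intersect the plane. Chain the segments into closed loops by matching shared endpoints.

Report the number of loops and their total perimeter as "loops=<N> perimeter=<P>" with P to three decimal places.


loops=1 perimeter=3.648

Straddling triangles (10 of 20):
  (v1,v3,v2) [--+] → (0.477503, 0.346942, 1.0428)–(0.590215, 0, 1.0428)  len=0.3648
  (v3,v4,v2) [--+] → (0.182395, 0.561323, 1.0428)–(0.477503, 0.346942, 1.0428)  len=0.3648
  (v4,v5,v2) [--+] → (-0.182395, 0.561323, 1.0428)–(0.182395, 0.561323, 1.0428)  len=0.3648
  (v5,v6,v2) [--+] → (-0.477503, 0.346942, 1.0428)–(-0.182395, 0.561323, 1.0428)  len=0.3648
  (v6,v7,v2) [--+] → (-0.590215, 0, 1.0428)–(-0.477503, 0.346942, 1.0428)  len=0.3648
  (v7,v8,v2) [--+] → (-0.477503, -0.346942, 1.0428)–(-0.590215, 0, 1.0428)  len=0.3648
  (v8,v9,v2) [--+] → (-0.182395, -0.561323, 1.0428)–(-0.477503, -0.346942, 1.0428)  len=0.3648
  (v9,v10,v2) [--+] → (0.182395, -0.561323, 1.0428)–(-0.182395, -0.561323, 1.0428)  len=0.3648
  (v10,v11,v2) [--+] → (0.477503, -0.346942, 1.0428)–(0.182395, -0.561323, 1.0428)  len=0.3648
  (v11,v1,v2) [--+] → (0.590215, 0, 1.0428)–(0.477503, -0.346942, 1.0428)  len=0.3648

Chained into 1 loop(s):
  loop 1: 10 segments, perimeter = 3.6478
Total perimeter = 3.648


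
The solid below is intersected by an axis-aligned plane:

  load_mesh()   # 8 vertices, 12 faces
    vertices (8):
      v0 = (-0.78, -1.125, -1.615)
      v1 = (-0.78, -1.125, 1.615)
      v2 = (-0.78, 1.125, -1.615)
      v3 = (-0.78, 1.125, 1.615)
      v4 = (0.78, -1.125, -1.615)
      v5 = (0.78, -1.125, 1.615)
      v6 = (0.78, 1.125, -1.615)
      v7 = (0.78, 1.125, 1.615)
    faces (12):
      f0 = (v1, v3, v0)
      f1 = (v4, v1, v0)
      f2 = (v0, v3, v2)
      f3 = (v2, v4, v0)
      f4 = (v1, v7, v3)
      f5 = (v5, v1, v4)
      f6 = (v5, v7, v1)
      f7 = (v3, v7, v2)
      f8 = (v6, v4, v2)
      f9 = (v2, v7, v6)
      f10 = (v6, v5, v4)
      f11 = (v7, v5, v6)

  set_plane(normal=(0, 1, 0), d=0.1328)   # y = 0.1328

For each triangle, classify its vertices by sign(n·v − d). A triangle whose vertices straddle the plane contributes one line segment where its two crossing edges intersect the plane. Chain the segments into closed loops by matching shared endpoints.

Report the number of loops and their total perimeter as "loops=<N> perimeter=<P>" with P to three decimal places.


loops=1 perimeter=9.580

Straddling triangles (8 of 12):
  (v1,v3,v0) [-+-] → (-0.78, 0.1328, 1.615)–(-0.78, 0.1328, 0.190642)  len=1.4244
  (v0,v3,v2) [-++] → (-0.78, 0.1328, 0.190642)–(-0.78, 0.1328, -1.615)  len=1.8056
  (v2,v4,v0) [+--] → (-0.0920747, 0.1328, -1.615)–(-0.78, 0.1328, -1.615)  len=0.6879
  (v1,v7,v3) [-++] → (0.0920747, 0.1328, 1.615)–(-0.78, 0.1328, 1.615)  len=0.8721
  (v5,v7,v1) [-+-] → (0.78, 0.1328, 1.615)–(0.0920747, 0.1328, 1.615)  len=0.6879
  (v6,v4,v2) [+-+] → (0.78, 0.1328, -1.615)–(-0.0920747, 0.1328, -1.615)  len=0.8721
  (v6,v5,v4) [+--] → (0.78, 0.1328, -0.190642)–(0.78, 0.1328, -1.615)  len=1.4244
  (v7,v5,v6) [+-+] → (0.78, 0.1328, 1.615)–(0.78, 0.1328, -0.190642)  len=1.8056

Chained into 1 loop(s):
  loop 1: 8 segments, perimeter = 9.5800
Total perimeter = 9.580


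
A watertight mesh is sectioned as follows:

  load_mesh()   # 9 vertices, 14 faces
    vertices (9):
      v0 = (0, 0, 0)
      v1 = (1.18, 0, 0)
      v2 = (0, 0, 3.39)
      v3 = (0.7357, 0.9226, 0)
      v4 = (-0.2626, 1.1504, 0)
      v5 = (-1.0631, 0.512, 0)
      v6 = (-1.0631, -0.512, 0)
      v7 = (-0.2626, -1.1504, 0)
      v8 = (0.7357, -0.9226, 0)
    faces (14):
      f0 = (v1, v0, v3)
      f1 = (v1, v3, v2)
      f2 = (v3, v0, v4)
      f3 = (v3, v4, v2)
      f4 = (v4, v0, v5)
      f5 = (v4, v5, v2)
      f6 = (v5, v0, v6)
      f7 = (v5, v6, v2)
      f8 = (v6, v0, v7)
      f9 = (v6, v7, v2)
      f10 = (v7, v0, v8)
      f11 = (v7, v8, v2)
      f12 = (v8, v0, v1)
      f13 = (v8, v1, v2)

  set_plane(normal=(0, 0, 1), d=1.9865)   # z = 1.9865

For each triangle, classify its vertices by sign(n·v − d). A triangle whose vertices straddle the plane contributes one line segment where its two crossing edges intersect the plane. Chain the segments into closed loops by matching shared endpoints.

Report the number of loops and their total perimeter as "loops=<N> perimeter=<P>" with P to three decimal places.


loops=1 perimeter=2.968

Straddling triangles (7 of 14):
  (v1,v3,v2) [--+] → (0.304588, 0.381967, 1.9865)–(0.488534, 0, 1.9865)  len=0.4240
  (v3,v4,v2) [--+] → (-0.108719, 0.476279, 1.9865)–(0.304588, 0.381967, 1.9865)  len=0.4239
  (v4,v5,v2) [--+] → (-0.440136, 0.211974, 1.9865)–(-0.108719, 0.476279, 1.9865)  len=0.4239
  (v5,v6,v2) [--+] → (-0.440136, -0.211974, 1.9865)–(-0.440136, 0.211974, 1.9865)  len=0.4239
  (v6,v7,v2) [--+] → (-0.108719, -0.476279, 1.9865)–(-0.440136, -0.211974, 1.9865)  len=0.4239
  (v7,v8,v2) [--+] → (0.304588, -0.381967, 1.9865)–(-0.108719, -0.476279, 1.9865)  len=0.4239
  (v8,v1,v2) [--+] → (0.488534, 0, 1.9865)–(0.304588, -0.381967, 1.9865)  len=0.4240

Chained into 1 loop(s):
  loop 1: 7 segments, perimeter = 2.9675
Total perimeter = 2.968


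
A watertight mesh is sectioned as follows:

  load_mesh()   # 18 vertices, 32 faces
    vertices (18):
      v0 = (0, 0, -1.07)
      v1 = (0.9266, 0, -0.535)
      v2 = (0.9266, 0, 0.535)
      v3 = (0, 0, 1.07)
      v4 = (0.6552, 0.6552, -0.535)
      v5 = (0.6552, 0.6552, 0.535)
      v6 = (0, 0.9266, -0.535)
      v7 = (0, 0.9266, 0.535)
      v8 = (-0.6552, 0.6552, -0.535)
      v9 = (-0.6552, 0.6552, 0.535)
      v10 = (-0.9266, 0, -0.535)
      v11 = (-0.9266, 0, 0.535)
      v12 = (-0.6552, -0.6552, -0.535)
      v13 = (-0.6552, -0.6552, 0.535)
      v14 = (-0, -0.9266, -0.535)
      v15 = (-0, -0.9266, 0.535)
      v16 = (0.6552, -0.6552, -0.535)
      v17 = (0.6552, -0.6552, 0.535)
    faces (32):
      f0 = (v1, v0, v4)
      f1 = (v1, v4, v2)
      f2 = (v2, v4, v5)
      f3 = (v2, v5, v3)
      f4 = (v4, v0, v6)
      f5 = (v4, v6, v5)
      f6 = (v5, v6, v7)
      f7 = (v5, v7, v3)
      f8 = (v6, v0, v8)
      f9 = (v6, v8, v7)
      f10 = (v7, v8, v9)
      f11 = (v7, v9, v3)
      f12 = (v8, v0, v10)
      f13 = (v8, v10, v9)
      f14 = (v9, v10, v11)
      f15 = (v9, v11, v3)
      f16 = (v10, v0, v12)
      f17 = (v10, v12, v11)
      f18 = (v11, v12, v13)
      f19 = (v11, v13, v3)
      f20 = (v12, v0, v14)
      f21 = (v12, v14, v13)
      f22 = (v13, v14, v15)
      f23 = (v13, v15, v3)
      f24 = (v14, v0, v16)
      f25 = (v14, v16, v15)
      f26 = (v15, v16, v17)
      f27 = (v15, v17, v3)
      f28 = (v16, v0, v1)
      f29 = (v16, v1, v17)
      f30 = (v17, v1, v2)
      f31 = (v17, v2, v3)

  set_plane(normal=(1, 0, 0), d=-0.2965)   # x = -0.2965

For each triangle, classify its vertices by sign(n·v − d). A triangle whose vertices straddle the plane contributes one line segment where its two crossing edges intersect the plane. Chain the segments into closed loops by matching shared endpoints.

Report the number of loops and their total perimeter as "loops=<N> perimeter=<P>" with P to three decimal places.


loops=1 perimeter=5.703

Straddling triangles (12 of 32):
  (v6,v0,v8) [++-] → (-0.2965, 0.2965, -0.827895)–(-0.2965, 0.803782, -0.535)  len=0.5858
  (v6,v8,v7) [+-+] → (-0.2965, 0.803782, -0.535)–(-0.2965, 0.803782, 0.0507891)  len=0.5858
  (v7,v8,v9) [+--] → (-0.2965, 0.803782, 0.0507891)–(-0.2965, 0.803782, 0.535)  len=0.4842
  (v7,v9,v3) [+-+] → (-0.2965, 0.803782, 0.535)–(-0.2965, 0.2965, 0.827895)  len=0.5858
  (v8,v0,v10) [-+-] → (-0.2965, 0.2965, -0.827895)–(-0.2965, 0, -0.898807)  len=0.3049
  (v9,v11,v3) [--+] → (-0.2965, 0, 0.898807)–(-0.2965, 0.2965, 0.827895)  len=0.3049
  (v10,v0,v12) [-+-] → (-0.2965, 0, -0.898807)–(-0.2965, -0.2965, -0.827895)  len=0.3049
  (v11,v13,v3) [--+] → (-0.2965, -0.2965, 0.827895)–(-0.2965, 0, 0.898807)  len=0.3049
  (v12,v0,v14) [-++] → (-0.2965, -0.2965, -0.827895)–(-0.2965, -0.803782, -0.535)  len=0.5858
  (v12,v14,v13) [-+-] → (-0.2965, -0.803782, -0.535)–(-0.2965, -0.803782, -0.0507891)  len=0.4842
  (v13,v14,v15) [-++] → (-0.2965, -0.803782, -0.0507891)–(-0.2965, -0.803782, 0.535)  len=0.5858
  (v13,v15,v3) [-++] → (-0.2965, -0.803782, 0.535)–(-0.2965, -0.2965, 0.827895)  len=0.5858

Chained into 1 loop(s):
  loop 1: 12 segments, perimeter = 5.7025
Total perimeter = 5.703


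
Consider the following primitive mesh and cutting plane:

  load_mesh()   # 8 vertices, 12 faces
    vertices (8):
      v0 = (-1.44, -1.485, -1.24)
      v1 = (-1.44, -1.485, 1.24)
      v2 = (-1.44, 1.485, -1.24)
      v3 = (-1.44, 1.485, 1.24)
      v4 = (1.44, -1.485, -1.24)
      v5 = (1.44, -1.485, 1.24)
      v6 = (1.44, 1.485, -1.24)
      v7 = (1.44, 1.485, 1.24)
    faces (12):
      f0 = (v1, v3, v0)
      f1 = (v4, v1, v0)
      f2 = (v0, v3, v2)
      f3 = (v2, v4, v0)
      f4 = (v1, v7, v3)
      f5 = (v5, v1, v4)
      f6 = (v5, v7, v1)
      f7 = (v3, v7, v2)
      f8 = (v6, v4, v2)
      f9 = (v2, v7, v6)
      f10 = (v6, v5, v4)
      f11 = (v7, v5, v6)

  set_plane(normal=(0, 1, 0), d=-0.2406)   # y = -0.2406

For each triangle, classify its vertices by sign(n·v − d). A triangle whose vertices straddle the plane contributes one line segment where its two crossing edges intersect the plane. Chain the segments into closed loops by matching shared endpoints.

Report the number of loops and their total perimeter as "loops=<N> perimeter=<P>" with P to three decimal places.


loops=1 perimeter=10.720

Straddling triangles (8 of 12):
  (v1,v3,v0) [-+-] → (-1.44, -0.2406, 1.24)–(-1.44, -0.2406, -0.200905)  len=1.4409
  (v0,v3,v2) [-++] → (-1.44, -0.2406, -0.200905)–(-1.44, -0.2406, -1.24)  len=1.0391
  (v2,v4,v0) [+--] → (0.233309, -0.2406, -1.24)–(-1.44, -0.2406, -1.24)  len=1.6733
  (v1,v7,v3) [-++] → (-0.233309, -0.2406, 1.24)–(-1.44, -0.2406, 1.24)  len=1.2067
  (v5,v7,v1) [-+-] → (1.44, -0.2406, 1.24)–(-0.233309, -0.2406, 1.24)  len=1.6733
  (v6,v4,v2) [+-+] → (1.44, -0.2406, -1.24)–(0.233309, -0.2406, -1.24)  len=1.2067
  (v6,v5,v4) [+--] → (1.44, -0.2406, 0.200905)–(1.44, -0.2406, -1.24)  len=1.4409
  (v7,v5,v6) [+-+] → (1.44, -0.2406, 1.24)–(1.44, -0.2406, 0.200905)  len=1.0391

Chained into 1 loop(s):
  loop 1: 8 segments, perimeter = 10.7200
Total perimeter = 10.720


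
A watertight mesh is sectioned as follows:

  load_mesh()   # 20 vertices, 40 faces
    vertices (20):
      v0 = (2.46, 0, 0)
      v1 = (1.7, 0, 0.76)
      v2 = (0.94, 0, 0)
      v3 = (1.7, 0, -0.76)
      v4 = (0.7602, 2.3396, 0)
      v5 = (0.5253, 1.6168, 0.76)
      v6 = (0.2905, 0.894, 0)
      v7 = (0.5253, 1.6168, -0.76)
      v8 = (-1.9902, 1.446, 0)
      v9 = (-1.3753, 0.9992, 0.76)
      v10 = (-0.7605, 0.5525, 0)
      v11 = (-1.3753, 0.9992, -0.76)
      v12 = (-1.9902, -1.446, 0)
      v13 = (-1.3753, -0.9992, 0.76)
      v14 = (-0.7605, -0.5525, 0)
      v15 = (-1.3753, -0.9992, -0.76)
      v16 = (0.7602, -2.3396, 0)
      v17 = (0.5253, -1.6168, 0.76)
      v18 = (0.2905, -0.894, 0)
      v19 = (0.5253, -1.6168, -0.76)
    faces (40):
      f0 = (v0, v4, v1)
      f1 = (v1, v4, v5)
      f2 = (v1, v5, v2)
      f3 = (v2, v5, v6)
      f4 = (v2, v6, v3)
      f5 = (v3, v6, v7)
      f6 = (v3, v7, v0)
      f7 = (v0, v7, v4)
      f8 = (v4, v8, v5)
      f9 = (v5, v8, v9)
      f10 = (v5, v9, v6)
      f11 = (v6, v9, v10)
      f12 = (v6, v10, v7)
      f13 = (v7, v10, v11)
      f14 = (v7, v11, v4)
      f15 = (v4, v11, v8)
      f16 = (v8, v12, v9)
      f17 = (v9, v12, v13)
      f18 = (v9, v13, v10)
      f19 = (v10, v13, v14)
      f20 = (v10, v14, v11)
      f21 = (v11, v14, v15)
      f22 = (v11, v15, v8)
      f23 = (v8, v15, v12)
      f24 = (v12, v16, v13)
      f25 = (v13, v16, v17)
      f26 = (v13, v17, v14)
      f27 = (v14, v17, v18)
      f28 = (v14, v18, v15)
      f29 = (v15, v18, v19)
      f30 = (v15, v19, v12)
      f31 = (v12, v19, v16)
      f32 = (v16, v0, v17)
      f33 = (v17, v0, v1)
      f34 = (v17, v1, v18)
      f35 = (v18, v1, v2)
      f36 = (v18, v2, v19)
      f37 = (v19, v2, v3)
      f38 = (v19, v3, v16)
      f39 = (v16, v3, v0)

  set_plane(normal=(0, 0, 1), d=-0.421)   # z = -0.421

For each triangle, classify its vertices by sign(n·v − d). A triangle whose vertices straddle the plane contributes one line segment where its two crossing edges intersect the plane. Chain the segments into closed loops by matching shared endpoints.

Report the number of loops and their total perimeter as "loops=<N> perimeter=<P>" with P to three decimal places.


loops=2 perimeter=19.985

Straddling triangles (20 of 40):
  (v2,v6,v3) [++-] → (1.07129, 0.398771, -0.421)–(1.361, 0, -0.421)  len=0.4929
  (v3,v6,v7) [-+-] → (1.07129, 0.398771, -0.421)–(0.420567, 1.29439, -0.421)  len=1.1071
  (v3,v7,v0) [--+] → (1.38828, 0.895622, -0.421)–(2.039, 0, -0.421)  len=1.1071
  (v0,v7,v4) [+-+] → (1.38828, 0.895622, -0.421)–(0.630078, 1.93921, -0.421)  len=1.2899
  (v6,v10,v7) [++-] → (-0.0482345, 1.14207, -0.421)–(0.420567, 1.29439, -0.421)  len=0.4929
  (v7,v10,v11) [-+-] → (-0.0482345, 1.14207, -0.421)–(-1.10107, 0.799948, -0.421)  len=1.1070
  (v7,v11,v4) [--+] → (-0.422755, 1.59709, -0.421)–(0.630078, 1.93921, -0.421)  len=1.1070
  (v4,v11,v8) [+-+] → (-0.422755, 1.59709, -0.421)–(-1.64958, 1.1985, -0.421)  len=1.2900
  (v10,v14,v11) [++-] → (-1.10107, 0.30706, -0.421)–(-1.10107, 0.799948, -0.421)  len=0.4929
  (v11,v14,v15) [-+-] → (-1.10107, 0.30706, -0.421)–(-1.10107, -0.799948, -0.421)  len=1.1070
  (v11,v15,v8) [--+] → (-1.64958, 0.0914879, -0.421)–(-1.64958, 1.1985, -0.421)  len=1.1070
  (v8,v15,v12) [+-+] → (-1.64958, 0.0914879, -0.421)–(-1.64958, -1.1985, -0.421)  len=1.2900
  (v14,v18,v15) [++-] → (-0.632266, -0.952275, -0.421)–(-1.10107, -0.799948, -0.421)  len=0.4929
  (v15,v18,v19) [-+-] → (-0.632266, -0.952275, -0.421)–(0.420567, -1.29439, -0.421)  len=1.1070
  (v15,v19,v12) [--+] → (-0.596745, -1.54061, -0.421)–(-1.64958, -1.1985, -0.421)  len=1.1070
  (v12,v19,v16) [+-+] → (-0.596745, -1.54061, -0.421)–(0.630078, -1.93921, -0.421)  len=1.2900
  (v18,v2,v19) [++-] → (0.710278, -0.895622, -0.421)–(0.420567, -1.29439, -0.421)  len=0.4929
  (v19,v2,v3) [-+-] → (0.710278, -0.895622, -0.421)–(1.361, 0, -0.421)  len=1.1071
  (v19,v3,v16) [--+] → (1.2808, -1.04358, -0.421)–(0.630078, -1.93921, -0.421)  len=1.1071
  (v16,v3,v0) [+-+] → (1.2808, -1.04358, -0.421)–(2.039, 0, -0.421)  len=1.2899

Chained into 2 loop(s):
  loop 1: 10 segments, perimeter = 7.9997
  loop 2: 10 segments, perimeter = 11.9849
Total perimeter = 19.985


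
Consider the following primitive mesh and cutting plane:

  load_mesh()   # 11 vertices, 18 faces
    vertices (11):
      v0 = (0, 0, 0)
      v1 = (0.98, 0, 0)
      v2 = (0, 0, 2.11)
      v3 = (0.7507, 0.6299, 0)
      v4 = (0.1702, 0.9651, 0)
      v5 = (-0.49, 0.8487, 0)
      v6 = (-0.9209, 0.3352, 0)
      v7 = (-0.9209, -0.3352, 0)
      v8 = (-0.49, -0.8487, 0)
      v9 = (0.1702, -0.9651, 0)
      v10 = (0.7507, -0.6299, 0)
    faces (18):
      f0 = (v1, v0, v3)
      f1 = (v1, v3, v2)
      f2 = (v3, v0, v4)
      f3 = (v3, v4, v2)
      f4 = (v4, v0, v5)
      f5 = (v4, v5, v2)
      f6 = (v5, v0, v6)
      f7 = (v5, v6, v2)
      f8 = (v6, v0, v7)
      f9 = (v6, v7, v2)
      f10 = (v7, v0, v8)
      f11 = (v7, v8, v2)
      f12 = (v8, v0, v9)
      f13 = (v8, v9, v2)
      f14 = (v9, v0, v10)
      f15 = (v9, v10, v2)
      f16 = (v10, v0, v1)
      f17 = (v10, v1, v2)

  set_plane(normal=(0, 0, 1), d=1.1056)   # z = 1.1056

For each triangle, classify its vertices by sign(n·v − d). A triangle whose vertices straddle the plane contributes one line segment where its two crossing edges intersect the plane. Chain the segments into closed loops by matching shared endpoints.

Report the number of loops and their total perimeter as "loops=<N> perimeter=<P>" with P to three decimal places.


loops=1 perimeter=2.872

Straddling triangles (9 of 18):
  (v1,v3,v2) [--+] → (0.357347, 0.299844, 1.1056)–(0.466499, 0, 1.1056)  len=0.3191
  (v3,v4,v2) [--+] → (0.0810184, 0.459406, 1.1056)–(0.357347, 0.299844, 1.1056)  len=0.3191
  (v4,v5,v2) [--+] → (-0.233249, 0.403997, 1.1056)–(0.0810184, 0.459406, 1.1056)  len=0.3191
  (v5,v6,v2) [--+] → (-0.438366, 0.159562, 1.1056)–(-0.233249, 0.403997, 1.1056)  len=0.3191
  (v6,v7,v2) [--+] → (-0.438366, -0.159562, 1.1056)–(-0.438366, 0.159562, 1.1056)  len=0.3191
  (v7,v8,v2) [--+] → (-0.233249, -0.403997, 1.1056)–(-0.438366, -0.159562, 1.1056)  len=0.3191
  (v8,v9,v2) [--+] → (0.0810184, -0.459406, 1.1056)–(-0.233249, -0.403997, 1.1056)  len=0.3191
  (v9,v10,v2) [--+] → (0.357347, -0.299844, 1.1056)–(0.0810184, -0.459406, 1.1056)  len=0.3191
  (v10,v1,v2) [--+] → (0.466499, 0, 1.1056)–(0.357347, -0.299844, 1.1056)  len=0.3191

Chained into 1 loop(s):
  loop 1: 9 segments, perimeter = 2.8719
Total perimeter = 2.872


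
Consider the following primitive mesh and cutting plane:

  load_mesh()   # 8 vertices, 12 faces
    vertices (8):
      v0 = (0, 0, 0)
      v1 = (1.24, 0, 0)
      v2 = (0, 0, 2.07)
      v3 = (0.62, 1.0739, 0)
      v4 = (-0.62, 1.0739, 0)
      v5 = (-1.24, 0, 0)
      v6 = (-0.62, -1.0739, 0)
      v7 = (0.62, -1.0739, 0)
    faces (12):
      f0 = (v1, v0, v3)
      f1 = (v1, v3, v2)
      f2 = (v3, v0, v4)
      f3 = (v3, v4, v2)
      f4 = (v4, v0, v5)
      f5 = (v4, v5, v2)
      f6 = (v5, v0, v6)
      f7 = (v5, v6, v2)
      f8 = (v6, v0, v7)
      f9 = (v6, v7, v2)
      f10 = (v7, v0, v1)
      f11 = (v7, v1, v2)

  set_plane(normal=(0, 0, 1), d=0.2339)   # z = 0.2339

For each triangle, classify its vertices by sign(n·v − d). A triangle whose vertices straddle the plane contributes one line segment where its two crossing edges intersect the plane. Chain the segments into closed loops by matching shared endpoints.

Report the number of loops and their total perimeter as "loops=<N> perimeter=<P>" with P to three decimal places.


loops=1 perimeter=6.599

Straddling triangles (6 of 12):
  (v1,v3,v2) [--+] → (0.549943, 0.952554, 0.2339)–(1.09989, 0, 0.2339)  len=1.0999
  (v3,v4,v2) [--+] → (-0.549943, 0.952554, 0.2339)–(0.549943, 0.952554, 0.2339)  len=1.0999
  (v4,v5,v2) [--+] → (-1.09989, 0, 0.2339)–(-0.549943, 0.952554, 0.2339)  len=1.0999
  (v5,v6,v2) [--+] → (-0.549943, -0.952554, 0.2339)–(-1.09989, 0, 0.2339)  len=1.0999
  (v6,v7,v2) [--+] → (0.549943, -0.952554, 0.2339)–(-0.549943, -0.952554, 0.2339)  len=1.0999
  (v7,v1,v2) [--+] → (1.09989, 0, 0.2339)–(0.549943, -0.952554, 0.2339)  len=1.0999

Chained into 1 loop(s):
  loop 1: 6 segments, perimeter = 6.5994
Total perimeter = 6.599


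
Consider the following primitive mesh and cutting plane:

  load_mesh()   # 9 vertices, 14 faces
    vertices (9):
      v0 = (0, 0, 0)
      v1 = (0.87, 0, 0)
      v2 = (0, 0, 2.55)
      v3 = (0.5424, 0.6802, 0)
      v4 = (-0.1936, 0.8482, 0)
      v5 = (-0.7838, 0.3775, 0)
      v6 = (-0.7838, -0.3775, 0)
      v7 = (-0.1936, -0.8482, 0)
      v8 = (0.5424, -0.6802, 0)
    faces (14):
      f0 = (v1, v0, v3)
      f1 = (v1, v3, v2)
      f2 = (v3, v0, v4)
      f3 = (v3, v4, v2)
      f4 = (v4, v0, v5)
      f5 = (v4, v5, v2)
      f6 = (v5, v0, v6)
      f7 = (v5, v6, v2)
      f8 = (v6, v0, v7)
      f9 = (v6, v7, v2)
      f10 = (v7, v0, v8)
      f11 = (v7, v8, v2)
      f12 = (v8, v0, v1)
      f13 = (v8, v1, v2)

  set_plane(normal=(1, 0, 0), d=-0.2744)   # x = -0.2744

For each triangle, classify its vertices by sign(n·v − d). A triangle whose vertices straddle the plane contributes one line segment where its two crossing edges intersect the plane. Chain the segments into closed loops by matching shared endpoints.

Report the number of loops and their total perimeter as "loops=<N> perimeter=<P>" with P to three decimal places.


Straddling triangles (6 of 14):
  (v4,v0,v5) [++-] → (-0.2744, 0.132159, 0)–(-0.2744, 0.78376, 0)  len=0.6516
  (v4,v5,v2) [+-+] → (-0.2744, 0.78376, 0)–(-0.2744, 0.132159, 1.65727)  len=1.7808
  (v5,v0,v6) [-+-] → (-0.2744, 0.132159, 0)–(-0.2744, -0.132159, 0)  len=0.2643
  (v5,v6,v2) [--+] → (-0.2744, -0.132159, 1.65727)–(-0.2744, 0.132159, 1.65727)  len=0.2643
  (v6,v0,v7) [-++] → (-0.2744, -0.132159, 0)–(-0.2744, -0.78376, 0)  len=0.6516
  (v6,v7,v2) [-++] → (-0.2744, -0.78376, 0)–(-0.2744, -0.132159, 1.65727)  len=1.7808

Chained into 1 loop(s):
  loop 1: 6 segments, perimeter = 5.3934
Total perimeter = 5.393

loops=1 perimeter=5.393


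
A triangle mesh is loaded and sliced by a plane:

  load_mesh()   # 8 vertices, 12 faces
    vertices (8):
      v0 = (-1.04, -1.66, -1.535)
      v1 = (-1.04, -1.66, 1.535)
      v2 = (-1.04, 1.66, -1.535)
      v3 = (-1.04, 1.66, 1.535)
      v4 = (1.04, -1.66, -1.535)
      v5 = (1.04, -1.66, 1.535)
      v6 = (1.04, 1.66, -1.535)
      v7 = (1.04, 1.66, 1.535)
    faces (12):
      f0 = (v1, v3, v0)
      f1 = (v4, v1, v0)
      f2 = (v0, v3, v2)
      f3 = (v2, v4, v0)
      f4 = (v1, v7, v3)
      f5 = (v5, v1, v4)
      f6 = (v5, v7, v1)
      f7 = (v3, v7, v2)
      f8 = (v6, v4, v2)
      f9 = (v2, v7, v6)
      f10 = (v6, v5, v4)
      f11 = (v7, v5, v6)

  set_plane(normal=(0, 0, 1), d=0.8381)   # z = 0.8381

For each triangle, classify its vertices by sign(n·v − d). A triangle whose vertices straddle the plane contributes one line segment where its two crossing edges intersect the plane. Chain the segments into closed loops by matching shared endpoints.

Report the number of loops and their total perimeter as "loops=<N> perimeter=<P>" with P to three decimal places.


Straddling triangles (8 of 12):
  (v1,v3,v0) [++-] → (-1.04, 0.906349, 0.8381)–(-1.04, -1.66, 0.8381)  len=2.5663
  (v4,v1,v0) [-+-] → (-0.567833, -1.66, 0.8381)–(-1.04, -1.66, 0.8381)  len=0.4722
  (v0,v3,v2) [-+-] → (-1.04, 0.906349, 0.8381)–(-1.04, 1.66, 0.8381)  len=0.7537
  (v5,v1,v4) [++-] → (-0.567833, -1.66, 0.8381)–(1.04, -1.66, 0.8381)  len=1.6078
  (v3,v7,v2) [++-] → (0.567833, 1.66, 0.8381)–(-1.04, 1.66, 0.8381)  len=1.6078
  (v2,v7,v6) [-+-] → (0.567833, 1.66, 0.8381)–(1.04, 1.66, 0.8381)  len=0.4722
  (v6,v5,v4) [-+-] → (1.04, -0.906349, 0.8381)–(1.04, -1.66, 0.8381)  len=0.7537
  (v7,v5,v6) [++-] → (1.04, -0.906349, 0.8381)–(1.04, 1.66, 0.8381)  len=2.5663

Chained into 1 loop(s):
  loop 1: 8 segments, perimeter = 10.8000
Total perimeter = 10.800

loops=1 perimeter=10.800


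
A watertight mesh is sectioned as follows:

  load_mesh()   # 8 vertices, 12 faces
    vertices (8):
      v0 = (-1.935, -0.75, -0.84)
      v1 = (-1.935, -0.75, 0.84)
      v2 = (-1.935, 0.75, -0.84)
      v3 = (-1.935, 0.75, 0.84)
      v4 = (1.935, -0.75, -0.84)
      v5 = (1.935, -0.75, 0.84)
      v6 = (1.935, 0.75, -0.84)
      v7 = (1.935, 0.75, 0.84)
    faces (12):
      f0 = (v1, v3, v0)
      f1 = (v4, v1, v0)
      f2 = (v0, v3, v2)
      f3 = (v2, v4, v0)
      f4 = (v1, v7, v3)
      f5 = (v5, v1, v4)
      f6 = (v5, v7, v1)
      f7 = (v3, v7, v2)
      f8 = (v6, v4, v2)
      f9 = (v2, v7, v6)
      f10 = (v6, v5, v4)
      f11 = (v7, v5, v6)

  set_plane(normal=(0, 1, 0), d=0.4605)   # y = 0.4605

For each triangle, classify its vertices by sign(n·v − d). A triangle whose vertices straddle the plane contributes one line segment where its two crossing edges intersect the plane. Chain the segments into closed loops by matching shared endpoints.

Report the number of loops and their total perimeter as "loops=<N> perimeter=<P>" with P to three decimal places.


loops=1 perimeter=11.100

Straddling triangles (8 of 12):
  (v1,v3,v0) [-+-] → (-1.935, 0.4605, 0.84)–(-1.935, 0.4605, 0.51576)  len=0.3242
  (v0,v3,v2) [-++] → (-1.935, 0.4605, 0.51576)–(-1.935, 0.4605, -0.84)  len=1.3558
  (v2,v4,v0) [+--] → (-1.18809, 0.4605, -0.84)–(-1.935, 0.4605, -0.84)  len=0.7469
  (v1,v7,v3) [-++] → (1.18809, 0.4605, 0.84)–(-1.935, 0.4605, 0.84)  len=3.1231
  (v5,v7,v1) [-+-] → (1.935, 0.4605, 0.84)–(1.18809, 0.4605, 0.84)  len=0.7469
  (v6,v4,v2) [+-+] → (1.935, 0.4605, -0.84)–(-1.18809, 0.4605, -0.84)  len=3.1231
  (v6,v5,v4) [+--] → (1.935, 0.4605, -0.51576)–(1.935, 0.4605, -0.84)  len=0.3242
  (v7,v5,v6) [+-+] → (1.935, 0.4605, 0.84)–(1.935, 0.4605, -0.51576)  len=1.3558

Chained into 1 loop(s):
  loop 1: 8 segments, perimeter = 11.1000
Total perimeter = 11.100


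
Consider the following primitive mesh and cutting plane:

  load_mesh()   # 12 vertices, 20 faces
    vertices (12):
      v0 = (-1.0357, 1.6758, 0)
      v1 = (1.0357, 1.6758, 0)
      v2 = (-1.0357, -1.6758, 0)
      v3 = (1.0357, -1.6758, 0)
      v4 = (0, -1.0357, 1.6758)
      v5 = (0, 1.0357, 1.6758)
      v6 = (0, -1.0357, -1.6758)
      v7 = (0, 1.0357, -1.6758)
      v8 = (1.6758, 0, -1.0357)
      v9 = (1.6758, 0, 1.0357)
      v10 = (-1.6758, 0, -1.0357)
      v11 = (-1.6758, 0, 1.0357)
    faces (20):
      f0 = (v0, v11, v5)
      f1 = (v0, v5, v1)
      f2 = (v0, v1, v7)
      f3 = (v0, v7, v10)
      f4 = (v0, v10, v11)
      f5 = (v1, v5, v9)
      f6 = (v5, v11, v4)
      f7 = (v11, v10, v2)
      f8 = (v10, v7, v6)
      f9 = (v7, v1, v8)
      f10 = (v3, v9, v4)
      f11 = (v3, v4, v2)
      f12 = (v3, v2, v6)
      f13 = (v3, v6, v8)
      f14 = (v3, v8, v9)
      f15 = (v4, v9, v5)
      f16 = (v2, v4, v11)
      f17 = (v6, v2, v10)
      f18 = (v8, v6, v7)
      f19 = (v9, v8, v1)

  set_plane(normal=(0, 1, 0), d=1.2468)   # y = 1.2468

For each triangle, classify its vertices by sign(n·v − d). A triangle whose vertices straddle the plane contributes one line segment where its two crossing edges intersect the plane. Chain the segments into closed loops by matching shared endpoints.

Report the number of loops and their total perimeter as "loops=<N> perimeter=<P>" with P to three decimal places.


loops=1 perimeter=7.280

Straddling triangles (8 of 20):
  (v0,v11,v5) [+--] → (-1.19956, 1.2468, 0.265136)–(-0.341566, 1.2468, 1.12313)  len=1.2134
  (v0,v5,v1) [+-+] → (-0.341566, 1.2468, 1.12313)–(0.341566, 1.2468, 1.12313)  len=0.6831
  (v0,v1,v7) [++-] → (0.341566, 1.2468, -1.12313)–(-0.341566, 1.2468, -1.12313)  len=0.6831
  (v0,v7,v10) [+--] → (-0.341566, 1.2468, -1.12313)–(-1.19956, 1.2468, -0.265136)  len=1.2134
  (v0,v10,v11) [+--] → (-1.19956, 1.2468, -0.265136)–(-1.19956, 1.2468, 0.265136)  len=0.5303
  (v1,v5,v9) [+--] → (0.341566, 1.2468, 1.12313)–(1.19956, 1.2468, 0.265136)  len=1.2134
  (v7,v1,v8) [-+-] → (0.341566, 1.2468, -1.12313)–(1.19956, 1.2468, -0.265136)  len=1.2134
  (v9,v8,v1) [--+] → (1.19956, 1.2468, -0.265136)–(1.19956, 1.2468, 0.265136)  len=0.5303

Chained into 1 loop(s):
  loop 1: 8 segments, perimeter = 7.2804
Total perimeter = 7.280


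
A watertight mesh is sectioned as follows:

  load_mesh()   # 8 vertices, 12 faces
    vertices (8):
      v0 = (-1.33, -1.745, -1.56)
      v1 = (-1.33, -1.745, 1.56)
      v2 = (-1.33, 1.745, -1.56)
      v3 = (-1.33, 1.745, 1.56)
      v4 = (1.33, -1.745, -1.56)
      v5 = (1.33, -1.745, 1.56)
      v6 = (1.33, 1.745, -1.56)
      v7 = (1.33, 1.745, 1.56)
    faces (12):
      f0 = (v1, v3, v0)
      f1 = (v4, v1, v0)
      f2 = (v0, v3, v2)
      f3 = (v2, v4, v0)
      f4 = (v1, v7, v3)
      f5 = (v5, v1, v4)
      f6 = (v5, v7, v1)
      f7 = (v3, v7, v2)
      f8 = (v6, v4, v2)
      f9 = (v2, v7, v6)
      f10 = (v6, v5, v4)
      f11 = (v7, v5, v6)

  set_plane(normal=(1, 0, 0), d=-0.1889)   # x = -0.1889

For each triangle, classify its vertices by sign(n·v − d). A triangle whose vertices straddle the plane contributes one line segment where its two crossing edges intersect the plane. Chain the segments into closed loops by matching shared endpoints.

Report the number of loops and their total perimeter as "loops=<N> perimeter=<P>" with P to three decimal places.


loops=1 perimeter=13.220

Straddling triangles (8 of 12):
  (v4,v1,v0) [+--] → (-0.1889, -1.745, 0.221567)–(-0.1889, -1.745, -1.56)  len=1.7816
  (v2,v4,v0) [-+-] → (-0.1889, 0.247842, -1.56)–(-0.1889, -1.745, -1.56)  len=1.9928
  (v1,v7,v3) [-+-] → (-0.1889, -0.247842, 1.56)–(-0.1889, 1.745, 1.56)  len=1.9928
  (v5,v1,v4) [+-+] → (-0.1889, -1.745, 1.56)–(-0.1889, -1.745, 0.221567)  len=1.3384
  (v5,v7,v1) [++-] → (-0.1889, -0.247842, 1.56)–(-0.1889, -1.745, 1.56)  len=1.4972
  (v3,v7,v2) [-+-] → (-0.1889, 1.745, 1.56)–(-0.1889, 1.745, -0.221567)  len=1.7816
  (v6,v4,v2) [++-] → (-0.1889, 0.247842, -1.56)–(-0.1889, 1.745, -1.56)  len=1.4972
  (v2,v7,v6) [-++] → (-0.1889, 1.745, -0.221567)–(-0.1889, 1.745, -1.56)  len=1.3384

Chained into 1 loop(s):
  loop 1: 8 segments, perimeter = 13.2200
Total perimeter = 13.220


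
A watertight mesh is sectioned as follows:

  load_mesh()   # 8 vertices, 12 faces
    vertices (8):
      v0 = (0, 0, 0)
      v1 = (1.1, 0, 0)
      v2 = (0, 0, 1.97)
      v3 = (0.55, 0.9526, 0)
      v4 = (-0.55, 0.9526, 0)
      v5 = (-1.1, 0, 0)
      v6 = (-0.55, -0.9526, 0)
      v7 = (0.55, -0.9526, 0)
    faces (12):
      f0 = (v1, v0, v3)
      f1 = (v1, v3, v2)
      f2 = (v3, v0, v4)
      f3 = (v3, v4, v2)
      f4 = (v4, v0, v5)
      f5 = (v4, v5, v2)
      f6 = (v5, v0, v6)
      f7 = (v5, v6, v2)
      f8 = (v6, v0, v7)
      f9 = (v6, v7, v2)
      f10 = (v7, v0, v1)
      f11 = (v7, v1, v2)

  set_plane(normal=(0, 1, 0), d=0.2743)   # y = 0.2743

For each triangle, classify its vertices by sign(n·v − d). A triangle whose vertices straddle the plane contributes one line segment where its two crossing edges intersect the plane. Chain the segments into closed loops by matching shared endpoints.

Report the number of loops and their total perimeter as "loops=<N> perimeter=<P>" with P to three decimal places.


loops=1 perimeter=5.413

Straddling triangles (6 of 12):
  (v1,v0,v3) [--+] → (0.158372, 0.2743, 0)–(0.941628, 0.2743, 0)  len=0.7833
  (v1,v3,v2) [-+-] → (0.941628, 0.2743, 0)–(0.158372, 0.2743, 1.40274)  len=1.6066
  (v3,v0,v4) [+-+] → (0.158372, 0.2743, 0)–(-0.158372, 0.2743, 0)  len=0.3167
  (v3,v4,v2) [++-] → (-0.158372, 0.2743, 1.40274)–(0.158372, 0.2743, 1.40274)  len=0.3167
  (v4,v0,v5) [+--] → (-0.158372, 0.2743, 0)–(-0.941628, 0.2743, 0)  len=0.7833
  (v4,v5,v2) [+--] → (-0.941628, 0.2743, 0)–(-0.158372, 0.2743, 1.40274)  len=1.6066

Chained into 1 loop(s):
  loop 1: 6 segments, perimeter = 5.4132
Total perimeter = 5.413
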